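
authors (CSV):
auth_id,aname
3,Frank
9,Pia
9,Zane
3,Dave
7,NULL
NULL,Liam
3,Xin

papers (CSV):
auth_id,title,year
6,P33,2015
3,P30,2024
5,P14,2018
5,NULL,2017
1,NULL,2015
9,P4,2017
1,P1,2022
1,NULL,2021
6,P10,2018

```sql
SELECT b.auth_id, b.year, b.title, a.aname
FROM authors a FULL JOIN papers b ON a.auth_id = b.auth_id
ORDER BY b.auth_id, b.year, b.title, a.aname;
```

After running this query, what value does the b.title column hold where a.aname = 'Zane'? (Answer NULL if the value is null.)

P4

FULL OUTER JOIN keeps every row from both sides; unmatched rows get NULL for the other side's columns.
Matching on a.auth_id = b.auth_id. A NULL in a compared column never satisfies the condition.
- a row (auth_id=3): matches 1 b row(s) → 1 output row(s).
- a row (auth_id=9): matches 1 b row(s) → 1 output row(s).
- a row (auth_id=9): matches 1 b row(s) → 1 output row(s).
- a row (auth_id=3): matches 1 b row(s) → 1 output row(s).
- a row (auth_id=7): no match → kept, b columns NULL.
- a row (auth_id=NULL): no match → kept, b columns NULL.
- a row (auth_id=3): matches 1 b row(s) → 1 output row(s).
- 7 row(s) from b found no a partner → padded with NULL.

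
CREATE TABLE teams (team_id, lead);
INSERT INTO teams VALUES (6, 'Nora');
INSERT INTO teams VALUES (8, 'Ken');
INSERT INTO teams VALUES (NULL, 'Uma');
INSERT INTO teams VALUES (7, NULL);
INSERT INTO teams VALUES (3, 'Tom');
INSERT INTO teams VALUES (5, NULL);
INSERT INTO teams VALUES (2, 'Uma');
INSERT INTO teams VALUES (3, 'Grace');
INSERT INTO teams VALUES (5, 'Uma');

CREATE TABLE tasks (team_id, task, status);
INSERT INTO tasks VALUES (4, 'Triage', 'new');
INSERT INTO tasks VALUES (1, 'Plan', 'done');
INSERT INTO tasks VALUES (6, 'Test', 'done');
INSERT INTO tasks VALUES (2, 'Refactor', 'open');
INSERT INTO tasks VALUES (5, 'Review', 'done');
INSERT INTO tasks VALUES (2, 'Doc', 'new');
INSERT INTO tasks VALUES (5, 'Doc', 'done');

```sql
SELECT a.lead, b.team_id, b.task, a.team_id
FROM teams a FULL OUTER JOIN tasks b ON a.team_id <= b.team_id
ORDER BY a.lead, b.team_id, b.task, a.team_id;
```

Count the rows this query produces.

25

FULL OUTER JOIN keeps every row from both sides; unmatched rows get NULL for the other side's columns.
Matching on a.team_id <= b.team_id. A NULL in a compared column never satisfies the condition.
- a (team_id=6) pairs with 1 row(s) of b.
- a (team_id=8) has no partner → padded with NULL.
- a (team_id=NULL) has no partner → padded with NULL.
- a (team_id=7) has no partner → padded with NULL.
- a (team_id=3) pairs with 4 row(s) of b.
- a (team_id=5) pairs with 3 row(s) of b.
- a (team_id=2) pairs with 6 row(s) of b.
- a (team_id=3) pairs with 4 row(s) of b.
- a (team_id=5) pairs with 3 row(s) of b.
- 1 row(s) from b found no a partner → padded with NULL.
Total: 21 matched + 4 padded = 25 rows.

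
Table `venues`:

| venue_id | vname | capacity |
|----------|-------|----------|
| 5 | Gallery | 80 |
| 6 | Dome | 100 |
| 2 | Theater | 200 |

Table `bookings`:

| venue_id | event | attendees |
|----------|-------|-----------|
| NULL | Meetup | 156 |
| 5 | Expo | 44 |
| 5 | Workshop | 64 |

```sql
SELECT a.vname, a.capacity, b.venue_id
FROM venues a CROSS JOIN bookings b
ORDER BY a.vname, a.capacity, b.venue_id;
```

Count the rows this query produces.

CROSS JOIN pairs every row of `venues` with every row of `bookings`: 3 × 3 = 9 rows.

9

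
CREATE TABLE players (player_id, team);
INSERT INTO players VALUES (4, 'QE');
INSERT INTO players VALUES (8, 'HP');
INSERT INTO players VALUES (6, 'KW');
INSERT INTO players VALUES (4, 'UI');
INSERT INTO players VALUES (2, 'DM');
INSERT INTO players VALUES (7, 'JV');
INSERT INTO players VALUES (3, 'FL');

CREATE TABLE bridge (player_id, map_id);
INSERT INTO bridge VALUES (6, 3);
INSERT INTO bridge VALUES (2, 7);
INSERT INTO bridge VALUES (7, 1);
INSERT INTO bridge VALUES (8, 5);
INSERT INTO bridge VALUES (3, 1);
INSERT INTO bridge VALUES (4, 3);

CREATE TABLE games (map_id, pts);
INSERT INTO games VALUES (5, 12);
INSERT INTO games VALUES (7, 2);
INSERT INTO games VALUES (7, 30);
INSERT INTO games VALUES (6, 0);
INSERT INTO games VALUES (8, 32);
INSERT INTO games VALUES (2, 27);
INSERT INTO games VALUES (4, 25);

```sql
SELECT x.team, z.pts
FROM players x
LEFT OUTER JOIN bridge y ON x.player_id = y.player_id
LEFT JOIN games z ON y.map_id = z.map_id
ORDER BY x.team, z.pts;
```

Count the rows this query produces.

Evaluate left to right. First `players x LEFT JOIN bridge y` on player_id: 7 row(s).
Then LEFT JOIN `games z` on map_id: each of those 7 rows is kept; rows whose y.map_id has no match in z get NULL for z's columns.
Result: 8 row(s).

8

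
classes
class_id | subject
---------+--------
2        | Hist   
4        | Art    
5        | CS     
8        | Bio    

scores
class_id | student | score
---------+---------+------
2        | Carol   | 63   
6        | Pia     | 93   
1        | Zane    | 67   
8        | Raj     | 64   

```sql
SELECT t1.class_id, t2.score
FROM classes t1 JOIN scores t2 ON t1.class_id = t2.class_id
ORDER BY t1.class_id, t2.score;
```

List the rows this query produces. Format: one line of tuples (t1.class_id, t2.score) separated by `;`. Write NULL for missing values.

(2, 63); (8, 64)

INNER JOIN keeps only pairs where the ON condition holds.
Matching on t1.class_id = t2.class_id.
- t1 row (class_id=2): matches 1 t2 row(s) → 1 output row(s).
- t1 row (class_id=4): no match → dropped.
- t1 row (class_id=5): no match → dropped.
- t1 row (class_id=8): matches 1 t2 row(s) → 1 output row(s).
After projecting and ordering:
t1.class_id | t2.score
2 | 63
8 | 64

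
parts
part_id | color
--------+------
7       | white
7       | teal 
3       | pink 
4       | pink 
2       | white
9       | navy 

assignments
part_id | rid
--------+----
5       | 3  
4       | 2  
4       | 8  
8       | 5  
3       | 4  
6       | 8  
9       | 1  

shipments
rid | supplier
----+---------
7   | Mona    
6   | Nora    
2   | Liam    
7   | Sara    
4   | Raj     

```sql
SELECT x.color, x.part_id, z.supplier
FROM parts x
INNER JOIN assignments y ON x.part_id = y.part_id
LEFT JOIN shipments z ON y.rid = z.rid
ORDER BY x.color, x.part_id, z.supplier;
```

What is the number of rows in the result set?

Evaluate left to right. First `parts x INNER JOIN assignments y` on part_id: 4 row(s).
Then LEFT JOIN `shipments z` on rid: each of those 4 rows is kept; rows whose y.rid has no match in z get NULL for z's columns.
Result: 4 row(s).

4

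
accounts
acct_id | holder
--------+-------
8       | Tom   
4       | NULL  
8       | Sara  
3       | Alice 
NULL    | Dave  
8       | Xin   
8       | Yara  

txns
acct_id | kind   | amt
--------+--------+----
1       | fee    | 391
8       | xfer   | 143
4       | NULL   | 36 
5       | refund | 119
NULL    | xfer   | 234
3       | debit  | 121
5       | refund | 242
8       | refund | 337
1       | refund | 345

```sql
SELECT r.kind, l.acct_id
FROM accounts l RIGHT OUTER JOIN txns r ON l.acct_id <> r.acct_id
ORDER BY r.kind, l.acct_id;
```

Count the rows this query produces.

RIGHT JOIN keeps every row from `txns`; unmatched rows get NULL for `accounts`'s columns.
Matching on l.acct_id <> r.acct_id. A NULL in a compared column never satisfies the condition.
Matched pairs: 38; unmatched r rows kept: 1.
Total: 38 matched + 1 padded = 39 rows.

39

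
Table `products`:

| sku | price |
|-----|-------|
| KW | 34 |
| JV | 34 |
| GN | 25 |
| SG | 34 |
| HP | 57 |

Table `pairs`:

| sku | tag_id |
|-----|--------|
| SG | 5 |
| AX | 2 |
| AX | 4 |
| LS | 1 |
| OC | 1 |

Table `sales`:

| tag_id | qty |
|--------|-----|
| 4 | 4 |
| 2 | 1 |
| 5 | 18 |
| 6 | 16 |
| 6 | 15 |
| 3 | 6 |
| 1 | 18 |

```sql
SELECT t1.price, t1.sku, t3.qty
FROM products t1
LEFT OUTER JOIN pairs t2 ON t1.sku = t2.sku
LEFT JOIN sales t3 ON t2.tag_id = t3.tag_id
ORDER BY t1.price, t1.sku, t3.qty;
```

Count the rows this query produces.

Step 1 — t1 LEFT JOIN t2 on sku → 5 row(s).
Then LEFT JOIN `sales t3` on tag_id: each of those 5 rows is kept; rows whose t2.tag_id has no match in t3 get NULL for t3's columns.
Result: 5 row(s).

5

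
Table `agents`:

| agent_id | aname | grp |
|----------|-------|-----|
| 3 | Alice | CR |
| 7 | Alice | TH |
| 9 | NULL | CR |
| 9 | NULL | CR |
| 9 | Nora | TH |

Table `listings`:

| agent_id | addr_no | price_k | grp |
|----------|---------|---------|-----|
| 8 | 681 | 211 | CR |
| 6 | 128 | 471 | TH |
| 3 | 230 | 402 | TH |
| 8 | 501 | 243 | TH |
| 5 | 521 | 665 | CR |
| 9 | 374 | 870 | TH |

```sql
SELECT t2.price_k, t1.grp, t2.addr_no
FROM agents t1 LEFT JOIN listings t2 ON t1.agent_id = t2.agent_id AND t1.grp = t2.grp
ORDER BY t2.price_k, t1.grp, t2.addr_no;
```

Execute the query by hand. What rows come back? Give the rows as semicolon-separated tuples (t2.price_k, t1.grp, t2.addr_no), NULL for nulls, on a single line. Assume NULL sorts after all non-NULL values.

LEFT JOIN keeps every row from `agents`; unmatched rows get NULL for `listings`'s columns.
Matching on t1.agent_id = t2.agent_id AND t1.grp = t2.grp.
Matched pairs: 1; unmatched t1 rows kept: 4.

(870, TH, 374); (NULL, CR, NULL); (NULL, CR, NULL); (NULL, CR, NULL); (NULL, TH, NULL)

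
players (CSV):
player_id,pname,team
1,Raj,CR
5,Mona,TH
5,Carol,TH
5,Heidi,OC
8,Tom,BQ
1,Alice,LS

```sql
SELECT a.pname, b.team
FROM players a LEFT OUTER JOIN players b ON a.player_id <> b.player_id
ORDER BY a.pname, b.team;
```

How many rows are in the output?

22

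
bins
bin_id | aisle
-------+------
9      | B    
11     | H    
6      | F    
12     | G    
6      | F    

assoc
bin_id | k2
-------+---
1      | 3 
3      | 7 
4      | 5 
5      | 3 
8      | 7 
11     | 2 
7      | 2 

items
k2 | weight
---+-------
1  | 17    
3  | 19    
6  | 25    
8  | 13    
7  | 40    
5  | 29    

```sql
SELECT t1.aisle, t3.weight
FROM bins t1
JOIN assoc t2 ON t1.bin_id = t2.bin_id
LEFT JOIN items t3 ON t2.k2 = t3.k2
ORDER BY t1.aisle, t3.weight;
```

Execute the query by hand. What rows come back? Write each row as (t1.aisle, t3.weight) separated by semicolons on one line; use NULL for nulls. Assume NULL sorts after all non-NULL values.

Joins associate left-to-right: bins INNER JOIN assoc on bin_id gives 1 intermediate row(s).
Then LEFT JOIN `items t3` on k2: each of those 1 rows is kept; rows whose t2.k2 has no match in t3 get NULL for t3's columns.

(H, NULL)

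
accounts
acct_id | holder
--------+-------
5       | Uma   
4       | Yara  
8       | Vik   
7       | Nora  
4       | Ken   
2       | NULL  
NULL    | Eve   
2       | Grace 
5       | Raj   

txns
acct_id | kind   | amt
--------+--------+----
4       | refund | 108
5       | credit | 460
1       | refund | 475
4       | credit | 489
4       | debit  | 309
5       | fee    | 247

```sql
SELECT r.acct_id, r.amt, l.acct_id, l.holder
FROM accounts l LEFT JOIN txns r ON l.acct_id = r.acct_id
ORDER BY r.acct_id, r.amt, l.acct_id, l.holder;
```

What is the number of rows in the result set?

15

LEFT JOIN keeps every row from `accounts`; unmatched rows get NULL for `txns`'s columns.
Matching on l.acct_id = r.acct_id. A NULL in a compared column never satisfies the condition.
- acct_id=5: 2 matching r row(s), so 2 row(s) emitted.
- acct_id=4: 3 matching r row(s), so 3 row(s) emitted.
- acct_id=8: no r row matches, row kept with r columns NULL.
- acct_id=7: no r row matches, row kept with r columns NULL.
- acct_id=4: 3 matching r row(s), so 3 row(s) emitted.
- acct_id=2: no r row matches, row kept with r columns NULL.
- acct_id=NULL: no r row matches, row kept with r columns NULL.
- acct_id=2: no r row matches, row kept with r columns NULL.
- acct_id=5: 2 matching r row(s), so 2 row(s) emitted.
Total: 10 matched + 5 padded = 15 rows.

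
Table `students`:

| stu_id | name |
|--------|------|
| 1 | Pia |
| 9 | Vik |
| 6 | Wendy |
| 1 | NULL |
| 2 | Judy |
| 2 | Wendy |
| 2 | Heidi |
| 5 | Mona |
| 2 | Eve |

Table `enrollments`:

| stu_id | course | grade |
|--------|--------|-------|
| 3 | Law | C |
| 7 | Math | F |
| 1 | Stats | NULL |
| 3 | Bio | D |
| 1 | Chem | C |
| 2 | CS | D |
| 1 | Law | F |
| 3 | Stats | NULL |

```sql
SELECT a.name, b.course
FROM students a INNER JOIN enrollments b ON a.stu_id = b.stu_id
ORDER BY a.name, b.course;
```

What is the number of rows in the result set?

INNER JOIN keeps only pairs where the ON condition holds.
Matching on a.stu_id = b.stu_id.
- a[0] stu_id=1 → 3 match(es) in b → 3 row(s).
- a[1] stu_id=9 → no match; dropped.
- a[2] stu_id=6 → no match; dropped.
- a[3] stu_id=1 → 3 match(es) in b → 3 row(s).
- a[4] stu_id=2 → 1 match(es) in b → 1 row(s).
- a[5] stu_id=2 → 1 match(es) in b → 1 row(s).
- a[6] stu_id=2 → 1 match(es) in b → 1 row(s).
- a[7] stu_id=5 → no match; dropped.
- a[8] stu_id=2 → 1 match(es) in b → 1 row(s).
Total: 10 rows.

10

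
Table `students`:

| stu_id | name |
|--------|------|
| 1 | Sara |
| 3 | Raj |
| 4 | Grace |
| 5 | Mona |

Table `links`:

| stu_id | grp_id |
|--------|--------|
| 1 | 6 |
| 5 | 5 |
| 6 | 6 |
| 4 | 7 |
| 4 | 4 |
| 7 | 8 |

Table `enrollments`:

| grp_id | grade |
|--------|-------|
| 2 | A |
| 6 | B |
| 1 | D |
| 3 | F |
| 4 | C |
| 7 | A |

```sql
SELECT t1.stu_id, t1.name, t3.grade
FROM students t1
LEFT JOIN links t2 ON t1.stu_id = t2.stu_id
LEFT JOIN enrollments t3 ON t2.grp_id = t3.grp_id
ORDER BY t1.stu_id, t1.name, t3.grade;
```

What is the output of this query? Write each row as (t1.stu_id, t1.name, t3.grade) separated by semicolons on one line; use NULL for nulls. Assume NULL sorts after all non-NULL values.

(1, Sara, B); (3, Raj, NULL); (4, Grace, A); (4, Grace, C); (5, Mona, NULL)

Joins associate left-to-right: students LEFT JOIN links on stu_id gives 5 intermediate row(s).
Then LEFT JOIN `enrollments t3` on grp_id: each of those 5 rows is kept; rows whose t2.grp_id has no match in t3 get NULL for t3's columns.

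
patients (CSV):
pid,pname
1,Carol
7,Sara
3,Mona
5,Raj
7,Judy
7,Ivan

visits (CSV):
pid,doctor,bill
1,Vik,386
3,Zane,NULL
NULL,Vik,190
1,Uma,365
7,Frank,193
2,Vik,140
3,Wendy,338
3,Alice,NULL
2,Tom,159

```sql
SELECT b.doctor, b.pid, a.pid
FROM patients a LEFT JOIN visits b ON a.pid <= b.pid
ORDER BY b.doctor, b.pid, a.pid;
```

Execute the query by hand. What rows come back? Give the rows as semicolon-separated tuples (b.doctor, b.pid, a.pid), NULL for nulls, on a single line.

(Alice, 3, 1); (Alice, 3, 3); (Frank, 7, 1); (Frank, 7, 3); (Frank, 7, 5); (Frank, 7, 7); (Frank, 7, 7); (Frank, 7, 7); (Tom, 2, 1); (Uma, 1, 1); (Vik, 1, 1); (Vik, 2, 1); (Wendy, 3, 1); (Wendy, 3, 3); (Zane, 3, 1); (Zane, 3, 3)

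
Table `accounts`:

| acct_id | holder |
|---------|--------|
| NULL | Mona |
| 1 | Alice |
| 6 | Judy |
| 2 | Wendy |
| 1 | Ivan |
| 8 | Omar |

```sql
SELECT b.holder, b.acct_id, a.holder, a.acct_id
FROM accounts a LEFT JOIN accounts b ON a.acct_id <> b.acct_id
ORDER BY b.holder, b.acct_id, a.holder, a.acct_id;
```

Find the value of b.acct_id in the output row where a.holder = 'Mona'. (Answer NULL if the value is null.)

LEFT JOIN keeps every row from `accounts a`; unmatched rows get NULL for `accounts b`'s columns.
Matching on a.acct_id <> b.acct_id. A NULL in a compared column never satisfies the condition.
Matched pairs: 18; unmatched a rows kept: 1.

NULL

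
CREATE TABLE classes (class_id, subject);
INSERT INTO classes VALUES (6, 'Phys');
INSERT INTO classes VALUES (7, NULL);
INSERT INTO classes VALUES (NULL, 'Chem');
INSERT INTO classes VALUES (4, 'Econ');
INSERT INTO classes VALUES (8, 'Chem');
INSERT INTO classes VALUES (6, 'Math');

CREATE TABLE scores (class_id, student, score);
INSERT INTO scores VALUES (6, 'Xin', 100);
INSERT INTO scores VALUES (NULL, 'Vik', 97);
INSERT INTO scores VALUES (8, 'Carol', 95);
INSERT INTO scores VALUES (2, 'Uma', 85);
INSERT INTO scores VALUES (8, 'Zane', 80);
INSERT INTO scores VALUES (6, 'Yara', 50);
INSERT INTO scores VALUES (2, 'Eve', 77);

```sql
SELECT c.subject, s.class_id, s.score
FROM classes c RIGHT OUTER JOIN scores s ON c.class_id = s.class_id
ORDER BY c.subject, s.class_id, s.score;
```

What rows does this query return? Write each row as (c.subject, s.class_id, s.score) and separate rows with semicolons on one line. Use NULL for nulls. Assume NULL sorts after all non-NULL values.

(Chem, 8, 80); (Chem, 8, 95); (Math, 6, 50); (Math, 6, 100); (Phys, 6, 50); (Phys, 6, 100); (NULL, 2, 77); (NULL, 2, 85); (NULL, NULL, 97)

RIGHT JOIN keeps every row from `scores`; unmatched rows get NULL for `classes`'s columns.
Matching on c.class_id = s.class_id. A NULL in a compared column never satisfies the condition.
- c[0] class_id=6 → 2 match(es) in s → 2 row(s).
- c[1] class_id=7 → no match.
- c[2] class_id=NULL → no match.
- c[3] class_id=4 → no match.
- c[4] class_id=8 → 2 match(es) in s → 2 row(s).
- c[5] class_id=6 → 2 match(es) in s → 2 row(s).
- plus 3 unmatched s row(s), each kept with NULL c columns.
After projecting and ordering:
c.subject | s.class_id | s.score
Chem | 8 | 80
Chem | 8 | 95
Math | 6 | 50
Math | 6 | 100
Phys | 6 | 50
Phys | 6 | 100
NULL | 2 | 77
NULL | 2 | 85
NULL | NULL | 97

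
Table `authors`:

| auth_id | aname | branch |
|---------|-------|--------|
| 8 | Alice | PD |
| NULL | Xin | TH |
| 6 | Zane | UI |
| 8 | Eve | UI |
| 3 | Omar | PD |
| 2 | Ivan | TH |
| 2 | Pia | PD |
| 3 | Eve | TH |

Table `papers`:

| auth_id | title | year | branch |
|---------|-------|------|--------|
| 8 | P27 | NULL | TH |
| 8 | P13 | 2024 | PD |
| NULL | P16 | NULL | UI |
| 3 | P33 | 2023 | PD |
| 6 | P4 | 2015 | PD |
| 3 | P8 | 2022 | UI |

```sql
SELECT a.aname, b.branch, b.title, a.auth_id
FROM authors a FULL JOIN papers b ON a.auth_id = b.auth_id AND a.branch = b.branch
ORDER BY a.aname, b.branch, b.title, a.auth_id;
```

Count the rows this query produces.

FULL OUTER JOIN keeps every row from both sides; unmatched rows get NULL for the other side's columns.
Matching on a.auth_id = b.auth_id AND a.branch = b.branch. A NULL in a compared column never satisfies the condition.
- a[0] auth_id=8, branch=PD → 1 match(es) in b → 1 row(s).
- a[1] auth_id=NULL, branch=TH → no match; kept with NULLs on the b side.
- a[2] auth_id=6, branch=UI → no match; kept with NULLs on the b side.
- a[3] auth_id=8, branch=UI → no match; kept with NULLs on the b side.
- a[4] auth_id=3, branch=PD → 1 match(es) in b → 1 row(s).
- a[5] auth_id=2, branch=TH → no match; kept with NULLs on the b side.
- a[6] auth_id=2, branch=PD → no match; kept with NULLs on the b side.
- a[7] auth_id=3, branch=TH → no match; kept with NULLs on the b side.
- 4 row(s) from b found no a partner → padded with NULL.
Total: 2 matched + 10 padded = 12 rows.

12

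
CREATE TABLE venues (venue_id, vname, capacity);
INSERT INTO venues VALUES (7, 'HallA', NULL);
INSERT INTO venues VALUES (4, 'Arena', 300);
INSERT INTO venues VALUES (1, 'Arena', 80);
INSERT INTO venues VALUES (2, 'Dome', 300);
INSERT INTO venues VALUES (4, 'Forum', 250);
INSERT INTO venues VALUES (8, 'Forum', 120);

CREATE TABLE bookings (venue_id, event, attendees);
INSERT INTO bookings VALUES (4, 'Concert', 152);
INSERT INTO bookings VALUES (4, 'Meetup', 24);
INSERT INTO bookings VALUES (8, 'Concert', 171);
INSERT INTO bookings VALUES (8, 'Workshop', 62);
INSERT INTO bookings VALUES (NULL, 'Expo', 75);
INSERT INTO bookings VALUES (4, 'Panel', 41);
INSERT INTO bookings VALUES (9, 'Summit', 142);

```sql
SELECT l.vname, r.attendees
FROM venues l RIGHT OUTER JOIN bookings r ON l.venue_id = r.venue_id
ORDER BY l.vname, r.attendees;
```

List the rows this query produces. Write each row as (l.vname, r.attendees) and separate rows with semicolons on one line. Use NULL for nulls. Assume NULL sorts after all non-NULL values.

RIGHT JOIN keeps every row from `bookings`; unmatched rows get NULL for `venues`'s columns.
Matching on l.venue_id = r.venue_id. A NULL in a compared column never satisfies the condition.
- venue_id=7: no matching r row.
- venue_id=4: 3 matching r row(s), so 3 row(s) emitted.
- venue_id=1: no matching r row.
- venue_id=2: no matching r row.
- venue_id=4: 3 matching r row(s), so 3 row(s) emitted.
- venue_id=8: 2 matching r row(s), so 2 row(s) emitted.
- 2 r row(s) had no l match → kept, l columns NULL.
After projecting and ordering:
l.vname | r.attendees
Arena | 24
Arena | 41
Arena | 152
Forum | 24
Forum | 41
Forum | 62
Forum | 152
Forum | 171
NULL | 75
NULL | 142

(Arena, 24); (Arena, 41); (Arena, 152); (Forum, 24); (Forum, 41); (Forum, 62); (Forum, 152); (Forum, 171); (NULL, 75); (NULL, 142)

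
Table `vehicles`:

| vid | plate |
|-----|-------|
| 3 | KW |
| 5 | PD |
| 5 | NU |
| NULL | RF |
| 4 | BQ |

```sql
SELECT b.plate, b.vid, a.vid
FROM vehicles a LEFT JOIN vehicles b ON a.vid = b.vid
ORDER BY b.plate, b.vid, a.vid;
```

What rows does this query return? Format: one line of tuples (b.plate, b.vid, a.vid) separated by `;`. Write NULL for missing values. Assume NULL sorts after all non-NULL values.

(BQ, 4, 4); (KW, 3, 3); (NU, 5, 5); (NU, 5, 5); (PD, 5, 5); (PD, 5, 5); (NULL, NULL, NULL)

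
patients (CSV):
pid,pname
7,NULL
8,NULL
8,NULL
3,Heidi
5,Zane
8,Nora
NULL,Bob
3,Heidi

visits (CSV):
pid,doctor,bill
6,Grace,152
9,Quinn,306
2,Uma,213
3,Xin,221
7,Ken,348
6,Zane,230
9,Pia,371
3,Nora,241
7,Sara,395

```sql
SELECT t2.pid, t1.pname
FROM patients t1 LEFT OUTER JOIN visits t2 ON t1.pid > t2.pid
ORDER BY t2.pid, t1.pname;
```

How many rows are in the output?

32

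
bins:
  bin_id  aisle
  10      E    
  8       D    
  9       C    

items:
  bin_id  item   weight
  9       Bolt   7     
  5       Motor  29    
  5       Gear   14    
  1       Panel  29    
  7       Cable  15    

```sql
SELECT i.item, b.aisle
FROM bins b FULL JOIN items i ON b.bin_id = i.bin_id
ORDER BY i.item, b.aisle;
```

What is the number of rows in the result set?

7

FULL OUTER JOIN keeps every row from both sides; unmatched rows get NULL for the other side's columns.
Matching on b.bin_id = i.bin_id.
- b[0] bin_id=10 → no match; kept with NULLs on the i side.
- b[1] bin_id=8 → no match; kept with NULLs on the i side.
- b[2] bin_id=9 → 1 match(es) in i → 1 row(s).
- plus 4 unmatched i row(s), each kept with NULL b columns.
Total: 1 matched + 6 padded = 7 rows.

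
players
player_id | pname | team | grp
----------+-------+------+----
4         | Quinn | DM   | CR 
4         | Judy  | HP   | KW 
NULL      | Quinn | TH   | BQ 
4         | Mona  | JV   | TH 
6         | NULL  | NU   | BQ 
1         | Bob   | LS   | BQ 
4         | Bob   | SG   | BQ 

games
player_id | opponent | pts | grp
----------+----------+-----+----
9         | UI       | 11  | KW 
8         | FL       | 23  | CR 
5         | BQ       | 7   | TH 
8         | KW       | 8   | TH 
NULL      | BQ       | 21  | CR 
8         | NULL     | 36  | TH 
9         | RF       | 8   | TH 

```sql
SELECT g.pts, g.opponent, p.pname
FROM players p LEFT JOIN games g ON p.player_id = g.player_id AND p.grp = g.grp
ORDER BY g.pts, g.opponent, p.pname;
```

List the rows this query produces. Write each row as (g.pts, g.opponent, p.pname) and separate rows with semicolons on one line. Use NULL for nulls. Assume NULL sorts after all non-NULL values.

LEFT JOIN keeps every row from `players`; unmatched rows get NULL for `games`'s columns.
Matching on p.player_id = g.player_id AND p.grp = g.grp. A NULL in a compared column never satisfies the condition.
- player_id=4, grp=CR: no g row matches, row kept with g columns NULL.
- player_id=4, grp=KW: no g row matches, row kept with g columns NULL.
- player_id=NULL, grp=BQ: no g row matches, row kept with g columns NULL.
- player_id=4, grp=TH: no g row matches, row kept with g columns NULL.
- player_id=6, grp=BQ: no g row matches, row kept with g columns NULL.
- player_id=1, grp=BQ: no g row matches, row kept with g columns NULL.
- player_id=4, grp=BQ: no g row matches, row kept with g columns NULL.
After projecting and ordering:
g.pts | g.opponent | p.pname
NULL | NULL | Bob
NULL | NULL | Bob
NULL | NULL | Judy
NULL | NULL | Mona
NULL | NULL | Quinn
NULL | NULL | Quinn
NULL | NULL | NULL

(NULL, NULL, Bob); (NULL, NULL, Bob); (NULL, NULL, Judy); (NULL, NULL, Mona); (NULL, NULL, Quinn); (NULL, NULL, Quinn); (NULL, NULL, NULL)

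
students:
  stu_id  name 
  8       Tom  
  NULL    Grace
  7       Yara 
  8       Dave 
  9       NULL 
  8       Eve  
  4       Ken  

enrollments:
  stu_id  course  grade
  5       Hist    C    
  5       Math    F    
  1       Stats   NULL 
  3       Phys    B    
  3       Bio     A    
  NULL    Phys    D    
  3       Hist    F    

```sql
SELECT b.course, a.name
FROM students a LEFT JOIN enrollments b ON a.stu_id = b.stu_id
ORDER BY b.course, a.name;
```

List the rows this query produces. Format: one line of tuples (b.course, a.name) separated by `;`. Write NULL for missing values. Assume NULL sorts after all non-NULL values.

LEFT JOIN keeps every row from `students`; unmatched rows get NULL for `enrollments`'s columns.
Matching on a.stu_id = b.stu_id. A NULL in a compared column never satisfies the condition.
- a (stu_id=8) has no partner → padded with NULL.
- a (stu_id=NULL) has no partner → padded with NULL.
- a (stu_id=7) has no partner → padded with NULL.
- a (stu_id=8) has no partner → padded with NULL.
- a (stu_id=9) has no partner → padded with NULL.
- a (stu_id=8) has no partner → padded with NULL.
- a (stu_id=4) has no partner → padded with NULL.
After projecting and ordering:
b.course | a.name
NULL | Dave
NULL | Eve
NULL | Grace
NULL | Ken
NULL | Tom
NULL | Yara
NULL | NULL

(NULL, Dave); (NULL, Eve); (NULL, Grace); (NULL, Ken); (NULL, Tom); (NULL, Yara); (NULL, NULL)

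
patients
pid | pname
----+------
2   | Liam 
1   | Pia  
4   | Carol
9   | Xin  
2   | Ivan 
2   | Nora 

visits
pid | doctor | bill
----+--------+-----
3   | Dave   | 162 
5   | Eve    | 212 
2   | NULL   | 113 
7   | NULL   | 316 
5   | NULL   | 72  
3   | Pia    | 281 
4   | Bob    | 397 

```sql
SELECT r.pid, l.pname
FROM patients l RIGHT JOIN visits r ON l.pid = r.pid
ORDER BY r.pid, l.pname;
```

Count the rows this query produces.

9

RIGHT JOIN keeps every row from `visits`; unmatched rows get NULL for `patients`'s columns.
Matching on l.pid = r.pid.
Matched pairs: 4; unmatched r rows kept: 5.
Total: 4 matched + 5 padded = 9 rows.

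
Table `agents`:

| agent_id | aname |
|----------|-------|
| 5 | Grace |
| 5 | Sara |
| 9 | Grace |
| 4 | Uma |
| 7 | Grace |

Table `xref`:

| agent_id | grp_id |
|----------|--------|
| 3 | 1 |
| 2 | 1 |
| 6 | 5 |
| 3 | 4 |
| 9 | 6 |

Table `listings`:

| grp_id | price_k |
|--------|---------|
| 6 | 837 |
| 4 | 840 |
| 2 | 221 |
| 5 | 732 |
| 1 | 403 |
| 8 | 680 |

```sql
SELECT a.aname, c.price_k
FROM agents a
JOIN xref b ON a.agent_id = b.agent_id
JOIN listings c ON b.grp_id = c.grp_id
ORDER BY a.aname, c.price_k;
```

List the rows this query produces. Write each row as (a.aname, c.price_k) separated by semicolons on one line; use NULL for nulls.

(Grace, 837)

Step 1 — a INNER JOIN b on agent_id → 1 row(s).
Then INNER JOIN `listings c` on grp_id: keep only rows whose b.grp_id appears in c.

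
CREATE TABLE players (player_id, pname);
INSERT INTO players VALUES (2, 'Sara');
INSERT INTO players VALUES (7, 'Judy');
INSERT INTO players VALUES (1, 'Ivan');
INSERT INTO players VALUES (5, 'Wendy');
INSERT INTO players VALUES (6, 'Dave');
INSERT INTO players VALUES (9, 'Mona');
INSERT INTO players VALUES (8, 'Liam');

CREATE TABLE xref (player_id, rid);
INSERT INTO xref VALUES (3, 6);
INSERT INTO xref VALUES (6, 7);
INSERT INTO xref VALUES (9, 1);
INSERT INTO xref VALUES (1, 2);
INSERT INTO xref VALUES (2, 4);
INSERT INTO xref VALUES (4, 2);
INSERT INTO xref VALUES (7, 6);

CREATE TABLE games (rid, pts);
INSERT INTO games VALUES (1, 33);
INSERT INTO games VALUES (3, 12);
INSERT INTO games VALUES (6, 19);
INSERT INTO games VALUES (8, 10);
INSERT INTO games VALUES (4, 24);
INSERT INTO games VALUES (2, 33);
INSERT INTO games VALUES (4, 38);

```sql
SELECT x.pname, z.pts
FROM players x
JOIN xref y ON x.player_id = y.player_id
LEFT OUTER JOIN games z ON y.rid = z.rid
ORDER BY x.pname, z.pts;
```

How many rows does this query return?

6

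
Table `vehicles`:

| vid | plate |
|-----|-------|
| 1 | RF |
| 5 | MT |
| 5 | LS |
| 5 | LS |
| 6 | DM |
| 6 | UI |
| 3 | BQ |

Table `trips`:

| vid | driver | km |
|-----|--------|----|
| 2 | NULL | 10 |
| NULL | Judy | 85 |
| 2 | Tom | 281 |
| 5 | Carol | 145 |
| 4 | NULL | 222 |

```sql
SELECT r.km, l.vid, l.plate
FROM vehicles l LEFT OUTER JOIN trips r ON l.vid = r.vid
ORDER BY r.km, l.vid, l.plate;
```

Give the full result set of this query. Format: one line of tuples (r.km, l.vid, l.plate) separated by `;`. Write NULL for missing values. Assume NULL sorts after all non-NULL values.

LEFT JOIN keeps every row from `vehicles`; unmatched rows get NULL for `trips`'s columns.
Matching on l.vid = r.vid. A NULL in a compared column never satisfies the condition.
- l[0] vid=1 → no match; kept with NULLs on the r side.
- l[1] vid=5 → 1 match(es) in r → 1 row(s).
- l[2] vid=5 → 1 match(es) in r → 1 row(s).
- l[3] vid=5 → 1 match(es) in r → 1 row(s).
- l[4] vid=6 → no match; kept with NULLs on the r side.
- l[5] vid=6 → no match; kept with NULLs on the r side.
- l[6] vid=3 → no match; kept with NULLs on the r side.
After projecting and ordering:
r.km | l.vid | l.plate
145 | 5 | LS
145 | 5 | LS
145 | 5 | MT
NULL | 1 | RF
NULL | 3 | BQ
NULL | 6 | DM
NULL | 6 | UI

(145, 5, LS); (145, 5, LS); (145, 5, MT); (NULL, 1, RF); (NULL, 3, BQ); (NULL, 6, DM); (NULL, 6, UI)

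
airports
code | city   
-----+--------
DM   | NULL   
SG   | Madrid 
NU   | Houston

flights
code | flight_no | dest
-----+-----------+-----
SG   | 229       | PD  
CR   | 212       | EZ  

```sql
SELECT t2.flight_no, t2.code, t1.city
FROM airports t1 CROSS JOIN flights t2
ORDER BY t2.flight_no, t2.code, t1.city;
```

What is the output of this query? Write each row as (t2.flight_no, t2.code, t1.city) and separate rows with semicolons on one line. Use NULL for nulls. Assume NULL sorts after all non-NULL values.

(212, CR, Houston); (212, CR, Madrid); (212, CR, NULL); (229, SG, Houston); (229, SG, Madrid); (229, SG, NULL)

CROSS JOIN pairs every row of `airports` with every row of `flights`: 3 × 2 = 6 rows.
After projecting and ordering:
t2.flight_no | t2.code | t1.city
212 | CR | Houston
212 | CR | Madrid
212 | CR | NULL
229 | SG | Houston
229 | SG | Madrid
229 | SG | NULL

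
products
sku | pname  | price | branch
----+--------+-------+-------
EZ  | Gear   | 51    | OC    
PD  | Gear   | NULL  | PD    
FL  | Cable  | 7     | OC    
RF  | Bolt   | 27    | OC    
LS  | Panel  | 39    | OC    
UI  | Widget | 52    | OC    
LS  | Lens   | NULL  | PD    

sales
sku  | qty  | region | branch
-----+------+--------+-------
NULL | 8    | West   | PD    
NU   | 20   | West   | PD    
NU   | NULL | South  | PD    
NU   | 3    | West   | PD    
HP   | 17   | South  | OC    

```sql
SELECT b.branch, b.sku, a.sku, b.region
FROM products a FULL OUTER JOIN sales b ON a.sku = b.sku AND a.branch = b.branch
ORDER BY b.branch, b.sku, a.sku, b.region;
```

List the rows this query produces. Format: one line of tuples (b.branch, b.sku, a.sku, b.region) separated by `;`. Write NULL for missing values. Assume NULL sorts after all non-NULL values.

FULL OUTER JOIN keeps every row from both sides; unmatched rows get NULL for the other side's columns.
Matching on a.sku = b.sku AND a.branch = b.branch. A NULL in a compared column never satisfies the condition.
Matched pairs: 0; unmatched a rows kept: 7; unmatched b rows kept: 5.

(OC, HP, NULL, South); (PD, NU, NULL, South); (PD, NU, NULL, West); (PD, NU, NULL, West); (PD, NULL, NULL, West); (NULL, NULL, EZ, NULL); (NULL, NULL, FL, NULL); (NULL, NULL, LS, NULL); (NULL, NULL, LS, NULL); (NULL, NULL, PD, NULL); (NULL, NULL, RF, NULL); (NULL, NULL, UI, NULL)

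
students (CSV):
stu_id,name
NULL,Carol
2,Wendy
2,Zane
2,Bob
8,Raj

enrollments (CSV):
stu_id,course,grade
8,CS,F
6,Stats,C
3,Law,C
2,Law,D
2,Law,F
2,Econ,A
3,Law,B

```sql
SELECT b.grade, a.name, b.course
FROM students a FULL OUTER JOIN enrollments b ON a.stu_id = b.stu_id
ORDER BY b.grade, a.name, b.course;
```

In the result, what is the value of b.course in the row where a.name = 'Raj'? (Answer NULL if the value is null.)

FULL OUTER JOIN keeps every row from both sides; unmatched rows get NULL for the other side's columns.
Matching on a.stu_id = b.stu_id. A NULL in a compared column never satisfies the condition.
- stu_id=NULL: no b row matches, row kept with b columns NULL.
- stu_id=2: 3 matching b row(s), so 3 row(s) emitted.
- stu_id=2: 3 matching b row(s), so 3 row(s) emitted.
- stu_id=2: 3 matching b row(s), so 3 row(s) emitted.
- stu_id=8: 1 matching b row(s), so 1 row(s) emitted.
- plus 3 unmatched b row(s), each kept with NULL a columns.

CS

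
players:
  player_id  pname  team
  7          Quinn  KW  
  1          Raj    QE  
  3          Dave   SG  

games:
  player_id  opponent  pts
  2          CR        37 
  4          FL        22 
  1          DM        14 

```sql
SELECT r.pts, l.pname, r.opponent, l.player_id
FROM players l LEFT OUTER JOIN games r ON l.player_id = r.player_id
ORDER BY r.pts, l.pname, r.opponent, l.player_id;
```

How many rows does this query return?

3

LEFT JOIN keeps every row from `players`; unmatched rows get NULL for `games`'s columns.
Matching on l.player_id = r.player_id.
Matched pairs: 1; unmatched l rows kept: 2.
Total: 1 matched + 2 padded = 3 rows.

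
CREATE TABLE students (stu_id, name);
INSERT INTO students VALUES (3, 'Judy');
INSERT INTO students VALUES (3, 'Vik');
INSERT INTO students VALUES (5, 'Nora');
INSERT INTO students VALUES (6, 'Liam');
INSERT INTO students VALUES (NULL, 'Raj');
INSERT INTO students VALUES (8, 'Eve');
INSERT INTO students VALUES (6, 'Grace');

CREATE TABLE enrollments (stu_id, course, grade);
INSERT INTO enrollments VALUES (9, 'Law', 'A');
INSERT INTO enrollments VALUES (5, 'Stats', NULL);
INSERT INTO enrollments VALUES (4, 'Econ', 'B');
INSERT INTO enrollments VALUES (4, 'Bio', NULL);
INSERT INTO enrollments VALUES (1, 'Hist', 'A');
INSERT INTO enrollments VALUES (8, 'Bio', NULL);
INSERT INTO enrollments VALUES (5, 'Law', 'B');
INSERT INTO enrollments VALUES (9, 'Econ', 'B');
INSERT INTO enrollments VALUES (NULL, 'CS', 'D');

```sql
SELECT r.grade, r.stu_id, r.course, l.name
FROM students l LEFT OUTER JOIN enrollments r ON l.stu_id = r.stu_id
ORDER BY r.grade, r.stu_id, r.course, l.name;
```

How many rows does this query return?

LEFT JOIN keeps every row from `students`; unmatched rows get NULL for `enrollments`'s columns.
Matching on l.stu_id = r.stu_id. A NULL in a compared column never satisfies the condition.
- l[0] stu_id=3 → no match; kept with NULLs on the r side.
- l[1] stu_id=3 → no match; kept with NULLs on the r side.
- l[2] stu_id=5 → 2 match(es) in r → 2 row(s).
- l[3] stu_id=6 → no match; kept with NULLs on the r side.
- l[4] stu_id=NULL → no match; kept with NULLs on the r side.
- l[5] stu_id=8 → 1 match(es) in r → 1 row(s).
- l[6] stu_id=6 → no match; kept with NULLs on the r side.
Total: 3 matched + 5 padded = 8 rows.

8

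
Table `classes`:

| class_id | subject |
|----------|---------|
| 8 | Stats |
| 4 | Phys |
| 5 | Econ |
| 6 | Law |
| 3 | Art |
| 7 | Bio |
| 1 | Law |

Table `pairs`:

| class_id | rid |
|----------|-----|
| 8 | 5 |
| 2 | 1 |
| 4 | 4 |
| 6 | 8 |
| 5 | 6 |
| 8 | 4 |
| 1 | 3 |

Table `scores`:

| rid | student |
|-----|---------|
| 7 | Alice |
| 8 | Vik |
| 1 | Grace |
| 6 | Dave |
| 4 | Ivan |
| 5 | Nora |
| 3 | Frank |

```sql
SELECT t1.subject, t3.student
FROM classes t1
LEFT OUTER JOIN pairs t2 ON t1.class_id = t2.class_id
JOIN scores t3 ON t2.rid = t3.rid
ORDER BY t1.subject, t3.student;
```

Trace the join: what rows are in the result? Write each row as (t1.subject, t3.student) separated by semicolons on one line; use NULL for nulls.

(Econ, Dave); (Law, Frank); (Law, Vik); (Phys, Ivan); (Stats, Ivan); (Stats, Nora)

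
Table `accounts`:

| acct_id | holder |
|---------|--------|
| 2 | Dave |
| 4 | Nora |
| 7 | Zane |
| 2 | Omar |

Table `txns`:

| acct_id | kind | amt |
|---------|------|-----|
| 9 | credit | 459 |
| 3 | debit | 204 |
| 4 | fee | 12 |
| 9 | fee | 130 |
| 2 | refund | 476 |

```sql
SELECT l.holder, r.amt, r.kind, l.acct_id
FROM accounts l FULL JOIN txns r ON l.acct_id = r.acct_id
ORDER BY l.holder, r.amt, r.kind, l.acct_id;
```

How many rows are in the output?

7

FULL OUTER JOIN keeps every row from both sides; unmatched rows get NULL for the other side's columns.
Matching on l.acct_id = r.acct_id.
Matched pairs: 3; unmatched l rows kept: 1; unmatched r rows kept: 3.
Total: 3 matched + 4 padded = 7 rows.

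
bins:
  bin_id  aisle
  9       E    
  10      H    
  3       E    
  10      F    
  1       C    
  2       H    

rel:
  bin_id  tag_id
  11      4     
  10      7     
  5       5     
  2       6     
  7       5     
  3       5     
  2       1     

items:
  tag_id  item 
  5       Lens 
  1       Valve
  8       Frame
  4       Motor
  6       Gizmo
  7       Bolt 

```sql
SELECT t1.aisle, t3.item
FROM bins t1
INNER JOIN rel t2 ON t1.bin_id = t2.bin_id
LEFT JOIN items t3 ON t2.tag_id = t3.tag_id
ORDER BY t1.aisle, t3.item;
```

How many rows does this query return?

5

Joins associate left-to-right: bins INNER JOIN rel on bin_id gives 5 intermediate row(s).
Then LEFT JOIN `items t3` on tag_id: each of those 5 rows is kept; rows whose t2.tag_id has no match in t3 get NULL for t3's columns.
Result: 5 row(s).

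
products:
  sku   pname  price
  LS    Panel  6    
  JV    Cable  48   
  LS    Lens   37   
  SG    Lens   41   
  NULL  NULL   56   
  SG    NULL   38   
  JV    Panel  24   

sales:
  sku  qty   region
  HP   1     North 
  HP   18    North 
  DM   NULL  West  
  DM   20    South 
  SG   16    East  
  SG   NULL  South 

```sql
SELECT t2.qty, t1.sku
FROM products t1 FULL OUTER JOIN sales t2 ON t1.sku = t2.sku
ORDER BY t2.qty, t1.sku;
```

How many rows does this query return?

FULL OUTER JOIN keeps every row from both sides; unmatched rows get NULL for the other side's columns.
Matching on t1.sku = t2.sku. A NULL in a compared column never satisfies the condition.
Matched pairs: 4; unmatched t1 rows kept: 5; unmatched t2 rows kept: 4.
Total: 4 matched + 9 padded = 13 rows.

13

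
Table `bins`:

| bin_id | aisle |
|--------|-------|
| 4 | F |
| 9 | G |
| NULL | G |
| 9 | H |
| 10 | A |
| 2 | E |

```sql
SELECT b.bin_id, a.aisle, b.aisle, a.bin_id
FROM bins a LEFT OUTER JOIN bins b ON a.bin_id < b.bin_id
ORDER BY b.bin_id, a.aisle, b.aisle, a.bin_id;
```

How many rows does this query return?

LEFT JOIN keeps every row from `bins a`; unmatched rows get NULL for `bins b`'s columns.
Matching on a.bin_id < b.bin_id. A NULL in a compared column never satisfies the condition.
- bin_id=4: 3 matching b row(s), so 3 row(s) emitted.
- bin_id=9: 1 matching b row(s), so 1 row(s) emitted.
- bin_id=NULL: no b row matches, row kept with b columns NULL.
- bin_id=9: 1 matching b row(s), so 1 row(s) emitted.
- bin_id=10: no b row matches, row kept with b columns NULL.
- bin_id=2: 4 matching b row(s), so 4 row(s) emitted.
Total: 9 matched + 2 padded = 11 rows.

11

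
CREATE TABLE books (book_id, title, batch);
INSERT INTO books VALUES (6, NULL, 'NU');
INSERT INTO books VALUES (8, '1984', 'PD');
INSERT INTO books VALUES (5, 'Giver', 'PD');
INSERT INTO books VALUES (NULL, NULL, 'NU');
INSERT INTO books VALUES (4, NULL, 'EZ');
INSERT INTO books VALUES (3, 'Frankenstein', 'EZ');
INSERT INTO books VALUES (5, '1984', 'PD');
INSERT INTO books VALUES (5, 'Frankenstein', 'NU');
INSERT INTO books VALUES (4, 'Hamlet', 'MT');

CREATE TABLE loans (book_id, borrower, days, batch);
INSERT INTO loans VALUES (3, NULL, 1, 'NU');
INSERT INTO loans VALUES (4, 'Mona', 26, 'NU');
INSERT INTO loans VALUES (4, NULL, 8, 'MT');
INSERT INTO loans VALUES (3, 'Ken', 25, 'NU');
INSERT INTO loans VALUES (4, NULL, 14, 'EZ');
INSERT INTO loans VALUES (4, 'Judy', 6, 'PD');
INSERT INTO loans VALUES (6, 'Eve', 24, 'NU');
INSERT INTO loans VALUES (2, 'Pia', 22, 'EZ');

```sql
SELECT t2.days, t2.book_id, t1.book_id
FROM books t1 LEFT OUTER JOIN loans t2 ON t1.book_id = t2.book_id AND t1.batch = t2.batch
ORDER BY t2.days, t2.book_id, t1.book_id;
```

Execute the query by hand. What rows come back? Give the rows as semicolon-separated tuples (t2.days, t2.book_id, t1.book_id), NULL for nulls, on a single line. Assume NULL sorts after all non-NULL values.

(8, 4, 4); (14, 4, 4); (24, 6, 6); (NULL, NULL, 3); (NULL, NULL, 5); (NULL, NULL, 5); (NULL, NULL, 5); (NULL, NULL, 8); (NULL, NULL, NULL)

LEFT JOIN keeps every row from `books`; unmatched rows get NULL for `loans`'s columns.
Matching on t1.book_id = t2.book_id AND t1.batch = t2.batch. A NULL in a compared column never satisfies the condition.
- t1 row (book_id=6, batch=NU): matches 1 t2 row(s) → 1 output row(s).
- t1 row (book_id=8, batch=PD): no match → kept, t2 columns NULL.
- t1 row (book_id=5, batch=PD): no match → kept, t2 columns NULL.
- t1 row (book_id=NULL, batch=NU): no match → kept, t2 columns NULL.
- t1 row (book_id=4, batch=EZ): matches 1 t2 row(s) → 1 output row(s).
- t1 row (book_id=3, batch=EZ): no match → kept, t2 columns NULL.
- t1 row (book_id=5, batch=PD): no match → kept, t2 columns NULL.
- t1 row (book_id=5, batch=NU): no match → kept, t2 columns NULL.
- t1 row (book_id=4, batch=MT): matches 1 t2 row(s) → 1 output row(s).
After projecting and ordering:
t2.days | t2.book_id | t1.book_id
8 | 4 | 4
14 | 4 | 4
24 | 6 | 6
NULL | NULL | 3
NULL | NULL | 5
NULL | NULL | 5
NULL | NULL | 5
NULL | NULL | 8
NULL | NULL | NULL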